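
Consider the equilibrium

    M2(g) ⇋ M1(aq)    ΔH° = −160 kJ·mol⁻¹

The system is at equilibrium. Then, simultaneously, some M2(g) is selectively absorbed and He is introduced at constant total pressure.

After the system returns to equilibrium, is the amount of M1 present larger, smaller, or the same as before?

decreases

Removing M2 (g), a reactant, drives the reaction to the left.
Adding inert gas at constant total pressure expands the volume and lowers every reacting partial pressure. With Δn_gas = 0 − 1 = -1, Q moves away from K toward the side with fewer gas moles, so the system shifts toward the side with more gas moles — to the left.
The net shift is to the left. M1 is a product, so its amount decreases.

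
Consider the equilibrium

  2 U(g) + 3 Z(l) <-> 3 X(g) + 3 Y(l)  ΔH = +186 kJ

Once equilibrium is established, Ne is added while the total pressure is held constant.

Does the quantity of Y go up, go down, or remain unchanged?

increases

Adding inert gas at constant total pressure expands the volume and lowers every reacting partial pressure. With Δn_gas = 3 − 2 = +1, Q moves away from K toward the side with fewer gas moles, so the system shifts toward the side with more gas moles — to the right.
The net shift is to the right. Y is a product, so its amount increases.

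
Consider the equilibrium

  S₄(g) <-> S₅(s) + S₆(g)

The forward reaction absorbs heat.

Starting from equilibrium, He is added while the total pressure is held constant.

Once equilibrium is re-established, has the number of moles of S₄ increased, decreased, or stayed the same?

Adding inert gas at constant total pressure expands the volume, scaling every reacting partial pressure by the same factor. Δn_gas = 1 − 1 = 0, so Q is unchanged — no shift.
No net shift occurs, so the amount of S₄ is unchanged.

unchanged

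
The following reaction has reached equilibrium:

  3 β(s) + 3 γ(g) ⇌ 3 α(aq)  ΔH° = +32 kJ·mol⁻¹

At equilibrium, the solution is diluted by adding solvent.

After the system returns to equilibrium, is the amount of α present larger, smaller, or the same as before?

Dilution lowers every aqueous concentration by the same factor. Δn_aq = 3 − 0 = +3, so the system shifts toward the side with more dissolved moles — to the right.
The net shift is to the right. α is a product, so its amount increases.

increases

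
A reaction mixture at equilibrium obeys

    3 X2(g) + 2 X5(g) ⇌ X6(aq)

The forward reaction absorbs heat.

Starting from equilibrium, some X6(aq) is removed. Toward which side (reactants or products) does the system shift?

Removing X6 (aq), a product, drives the reaction to the right.

right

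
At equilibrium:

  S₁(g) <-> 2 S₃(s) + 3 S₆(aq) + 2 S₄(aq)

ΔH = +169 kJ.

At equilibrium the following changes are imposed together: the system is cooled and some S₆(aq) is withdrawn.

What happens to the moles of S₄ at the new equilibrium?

cannot be determined

The forward reaction is endothermic. Lowering T favours the exothermic direction — shift to the left.
Removing S₆ (aq), a product, drives the reaction to the right.
The two effects oppose each other, so the net shift — and hence the change in S₄ — cannot be determined from the given information.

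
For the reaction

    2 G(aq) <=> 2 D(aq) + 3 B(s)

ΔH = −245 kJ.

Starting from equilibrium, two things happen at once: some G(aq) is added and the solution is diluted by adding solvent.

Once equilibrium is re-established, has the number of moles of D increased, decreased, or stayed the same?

Adding G (aq), a reactant, drives the reaction to the right.
Dilution scales every aqueous concentration by the same factor. Δn_aq = 2 − 2 = 0, so Q is unchanged — no shift.
The net shift is to the right. D is a product, so its amount increases.

increases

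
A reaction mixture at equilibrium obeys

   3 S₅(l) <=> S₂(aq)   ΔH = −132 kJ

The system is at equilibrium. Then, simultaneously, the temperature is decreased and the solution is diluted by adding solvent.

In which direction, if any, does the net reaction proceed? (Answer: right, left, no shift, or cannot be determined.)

The forward reaction is exothermic. Lowering T favours the exothermic direction — shift to the right.
Dilution lowers every aqueous concentration by the same factor. Δn_aq = 1 − 0 = +1, so the system shifts toward the side with more dissolved moles — to the right.
All effects act in the same direction — net shift to the right.

right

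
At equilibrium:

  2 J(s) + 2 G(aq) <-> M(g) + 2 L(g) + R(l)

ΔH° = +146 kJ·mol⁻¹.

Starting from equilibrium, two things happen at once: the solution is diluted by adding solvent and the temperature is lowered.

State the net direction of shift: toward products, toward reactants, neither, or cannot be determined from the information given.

Dilution lowers every aqueous concentration by the same factor. Δn_aq = 0 − 2 = -2, so the system shifts toward the side with more dissolved moles — to the left.
The forward reaction is endothermic. Lowering T favours the exothermic direction — shift to the left.
All effects act in the same direction — net shift to the left.

left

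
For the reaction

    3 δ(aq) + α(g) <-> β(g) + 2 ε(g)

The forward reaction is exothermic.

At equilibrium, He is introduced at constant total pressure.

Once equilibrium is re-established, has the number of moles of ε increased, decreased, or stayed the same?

increases

Adding inert gas at constant total pressure expands the volume and lowers every reacting partial pressure. With Δn_gas = 3 − 1 = +2, Q moves away from K toward the side with fewer gas moles, so the system shifts toward the side with more gas moles — to the right.
The net shift is to the right. ε is a product, so its amount increases.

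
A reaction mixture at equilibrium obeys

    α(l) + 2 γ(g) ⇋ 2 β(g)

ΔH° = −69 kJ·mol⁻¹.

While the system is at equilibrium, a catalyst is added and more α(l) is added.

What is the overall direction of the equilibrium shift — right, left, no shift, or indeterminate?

A catalyst speeds both forward and reverse rates equally; it changes neither Q nor K — no shift from this change.
α is a pure liquid; its activity is 1 regardless of amount, so Q is unaffected — no shift from this change.
None of the changes alters Q relative to K, so there is no net shift.

no shift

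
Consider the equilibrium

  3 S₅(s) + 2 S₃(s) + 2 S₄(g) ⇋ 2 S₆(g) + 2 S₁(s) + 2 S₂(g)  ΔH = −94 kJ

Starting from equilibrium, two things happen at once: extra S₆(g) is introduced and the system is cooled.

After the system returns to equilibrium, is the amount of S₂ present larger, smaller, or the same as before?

cannot be determined

Adding S₆ (g), a product, drives the reaction to the left.
The forward reaction is exothermic. Lowering T favours the exothermic direction — shift to the right.
The two effects oppose each other, so the net shift — and hence the change in S₂ — cannot be determined from the given information.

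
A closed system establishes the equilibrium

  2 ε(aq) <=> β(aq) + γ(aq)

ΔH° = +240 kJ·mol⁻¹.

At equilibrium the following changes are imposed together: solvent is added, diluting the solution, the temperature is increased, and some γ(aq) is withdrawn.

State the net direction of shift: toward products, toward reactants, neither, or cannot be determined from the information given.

Dilution scales every aqueous concentration by the same factor. Δn_aq = 2 − 2 = 0, so Q is unchanged — no shift.
The forward reaction is endothermic. Raising T favours the endothermic direction — shift to the right.
Removing γ (aq), a product, drives the reaction to the right.
Only the nonzero effect(s) matter; the net shift is to the right.

right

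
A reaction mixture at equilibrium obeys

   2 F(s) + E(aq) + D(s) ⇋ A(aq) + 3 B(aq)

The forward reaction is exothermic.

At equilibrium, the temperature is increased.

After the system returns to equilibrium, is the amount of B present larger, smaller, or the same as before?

decreases

The forward reaction is exothermic. Raising T favours the endothermic direction — shift to the left.
The net shift is to the left. B is a product, so its amount decreases.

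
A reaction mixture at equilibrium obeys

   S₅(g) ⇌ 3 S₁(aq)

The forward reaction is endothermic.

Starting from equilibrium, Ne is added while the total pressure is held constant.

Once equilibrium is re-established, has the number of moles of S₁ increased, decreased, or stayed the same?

decreases

Adding inert gas at constant total pressure expands the volume and lowers every reacting partial pressure. With Δn_gas = 0 − 1 = -1, Q moves away from K toward the side with fewer gas moles, so the system shifts toward the side with more gas moles — to the left.
The net shift is to the left. S₁ is a product, so its amount decreases.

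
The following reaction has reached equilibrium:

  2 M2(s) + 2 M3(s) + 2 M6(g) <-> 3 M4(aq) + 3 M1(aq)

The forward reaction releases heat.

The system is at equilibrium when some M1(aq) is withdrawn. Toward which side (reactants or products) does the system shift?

right

Removing M1 (aq), a product, drives the reaction to the right.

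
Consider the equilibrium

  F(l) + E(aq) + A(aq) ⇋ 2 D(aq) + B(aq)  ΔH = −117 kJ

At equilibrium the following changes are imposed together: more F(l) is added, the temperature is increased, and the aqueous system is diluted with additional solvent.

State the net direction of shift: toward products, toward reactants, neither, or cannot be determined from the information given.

F is a pure liquid; its activity is 1 regardless of amount, so Q is unaffected — no shift from this change.
The forward reaction is exothermic. Raising T favours the endothermic direction — shift to the left.
Dilution lowers every aqueous concentration by the same factor. Δn_aq = 3 − 2 = +1, so the system shifts toward the side with more dissolved moles — to the right.
The individual effects push in opposite directions; without quantitative information the net direction cannot be determined.

cannot be determined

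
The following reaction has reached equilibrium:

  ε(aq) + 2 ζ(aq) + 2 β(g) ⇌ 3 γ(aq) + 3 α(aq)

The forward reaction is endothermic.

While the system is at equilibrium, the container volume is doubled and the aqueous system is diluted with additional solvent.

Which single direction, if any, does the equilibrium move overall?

cannot be determined

Gas moles: reactants 2, products 0 (Δn_gas = -2). Expansion shifts the system toward the side with more moles of gas — to the left.
Dilution lowers every aqueous concentration by the same factor. Δn_aq = 6 − 3 = +3, so the system shifts toward the side with more dissolved moles — to the right.
The individual effects push in opposite directions; without quantitative information the net direction cannot be determined.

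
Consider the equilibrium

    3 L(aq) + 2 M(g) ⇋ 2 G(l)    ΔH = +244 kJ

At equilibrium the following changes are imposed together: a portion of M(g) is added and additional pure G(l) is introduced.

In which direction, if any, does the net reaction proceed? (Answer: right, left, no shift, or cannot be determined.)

Adding M (g), a reactant, drives the reaction to the right.
G is a pure liquid; its activity is 1 regardless of amount, so Q is unaffected — no shift from this change.
Only the nonzero effect(s) matter; the net shift is to the right.

right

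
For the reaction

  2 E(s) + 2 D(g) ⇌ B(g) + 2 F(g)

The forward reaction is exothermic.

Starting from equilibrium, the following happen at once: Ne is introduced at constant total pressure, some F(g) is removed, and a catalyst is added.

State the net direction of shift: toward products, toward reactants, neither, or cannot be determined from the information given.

Adding inert gas at constant total pressure expands the volume and lowers every reacting partial pressure. With Δn_gas = 3 − 2 = +1, Q moves away from K toward the side with fewer gas moles, so the system shifts toward the side with more gas moles — to the right.
Removing F (g), a product, drives the reaction to the right.
A catalyst speeds both forward and reverse rates equally; it changes neither Q nor K — no shift from this change.
Only the nonzero effect(s) matter; the net shift is to the right.

right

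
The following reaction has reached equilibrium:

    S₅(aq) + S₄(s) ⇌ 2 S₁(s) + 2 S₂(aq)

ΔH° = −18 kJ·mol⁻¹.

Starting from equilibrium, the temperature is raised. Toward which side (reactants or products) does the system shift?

left

The forward reaction is exothermic. Raising T favours the endothermic direction — shift to the left.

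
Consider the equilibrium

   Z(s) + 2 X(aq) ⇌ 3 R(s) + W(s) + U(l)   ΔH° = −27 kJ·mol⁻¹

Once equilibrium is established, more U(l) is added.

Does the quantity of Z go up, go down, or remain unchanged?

U is a pure liquid; its activity is 1 regardless of amount, so Q is unaffected — no shift from this change.
No net shift occurs, so the amount of Z is unchanged.

unchanged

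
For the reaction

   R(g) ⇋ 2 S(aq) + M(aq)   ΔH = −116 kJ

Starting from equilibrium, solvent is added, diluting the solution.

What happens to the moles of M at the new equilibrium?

Dilution lowers every aqueous concentration by the same factor. Δn_aq = 3 − 0 = +3, so the system shifts toward the side with more dissolved moles — to the right.
The net shift is to the right. M is a product, so its amount increases.

increases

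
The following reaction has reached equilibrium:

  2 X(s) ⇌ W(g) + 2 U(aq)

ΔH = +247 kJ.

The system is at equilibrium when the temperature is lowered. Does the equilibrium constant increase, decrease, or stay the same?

decreases

K depends on temperature via the van 't Hoff relation. The forward reaction is endothermic, so lowering T decreases K.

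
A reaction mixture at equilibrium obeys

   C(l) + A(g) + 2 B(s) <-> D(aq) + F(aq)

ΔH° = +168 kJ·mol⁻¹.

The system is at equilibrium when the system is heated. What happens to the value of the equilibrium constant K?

K depends on temperature via the van 't Hoff relation. The forward reaction is endothermic, so raising T increases K.

increases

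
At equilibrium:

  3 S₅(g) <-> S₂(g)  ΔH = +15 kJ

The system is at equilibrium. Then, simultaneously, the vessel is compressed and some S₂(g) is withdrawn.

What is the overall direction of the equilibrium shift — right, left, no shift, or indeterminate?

Gas moles: reactants 3, products 1 (Δn_gas = -2). Compression shifts the system toward the side with fewer moles of gas — to the right.
Removing S₂ (g), a product, drives the reaction to the right.
All effects act in the same direction — net shift to the right.

right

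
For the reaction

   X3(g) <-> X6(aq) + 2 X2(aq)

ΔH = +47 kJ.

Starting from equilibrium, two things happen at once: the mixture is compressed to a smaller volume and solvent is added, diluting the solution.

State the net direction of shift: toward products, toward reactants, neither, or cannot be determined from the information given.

right

Gas moles: reactants 1, products 0 (Δn_gas = -1). Compression shifts the system toward the side with fewer moles of gas — to the right.
Dilution lowers every aqueous concentration by the same factor. Δn_aq = 3 − 0 = +3, so the system shifts toward the side with more dissolved moles — to the right.
All effects act in the same direction — net shift to the right.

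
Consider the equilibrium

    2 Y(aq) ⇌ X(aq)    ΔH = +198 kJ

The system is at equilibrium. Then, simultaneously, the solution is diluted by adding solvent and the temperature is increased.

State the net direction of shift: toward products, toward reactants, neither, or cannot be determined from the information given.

Dilution lowers every aqueous concentration by the same factor. Δn_aq = 1 − 2 = -1, so the system shifts toward the side with more dissolved moles — to the left.
The forward reaction is endothermic. Raising T favours the endothermic direction — shift to the right.
The individual effects push in opposite directions; without quantitative information the net direction cannot be determined.

cannot be determined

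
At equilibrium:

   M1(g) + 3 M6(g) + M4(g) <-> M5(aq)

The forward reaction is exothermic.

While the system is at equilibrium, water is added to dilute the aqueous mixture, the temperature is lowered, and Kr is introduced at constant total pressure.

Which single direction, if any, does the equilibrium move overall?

Dilution lowers every aqueous concentration by the same factor. Δn_aq = 1 − 0 = +1, so the system shifts toward the side with more dissolved moles — to the right.
The forward reaction is exothermic. Lowering T favours the exothermic direction — shift to the right.
Adding inert gas at constant total pressure expands the volume and lowers every reacting partial pressure. With Δn_gas = 0 − 5 = -5, Q moves away from K toward the side with fewer gas moles, so the system shifts toward the side with more gas moles — to the left.
The individual effects push in opposite directions; without quantitative information the net direction cannot be determined.

cannot be determined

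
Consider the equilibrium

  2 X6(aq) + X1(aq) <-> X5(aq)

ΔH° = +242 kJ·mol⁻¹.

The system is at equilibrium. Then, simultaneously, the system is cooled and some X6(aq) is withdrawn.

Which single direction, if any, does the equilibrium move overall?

left

The forward reaction is endothermic. Lowering T favours the exothermic direction — shift to the left.
Removing X6 (aq), a reactant, drives the reaction to the left.
All effects act in the same direction — net shift to the left.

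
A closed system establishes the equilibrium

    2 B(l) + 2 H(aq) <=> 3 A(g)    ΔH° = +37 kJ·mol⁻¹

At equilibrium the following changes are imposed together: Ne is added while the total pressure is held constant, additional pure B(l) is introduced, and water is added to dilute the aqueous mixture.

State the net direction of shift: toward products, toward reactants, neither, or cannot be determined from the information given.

Adding inert gas at constant total pressure expands the volume and lowers every reacting partial pressure. With Δn_gas = 3 − 0 = +3, Q moves away from K toward the side with fewer gas moles, so the system shifts toward the side with more gas moles — to the right.
B is a pure liquid; its activity is 1 regardless of amount, so Q is unaffected — no shift from this change.
Dilution lowers every aqueous concentration by the same factor. Δn_aq = 0 − 2 = -2, so the system shifts toward the side with more dissolved moles — to the left.
The individual effects push in opposite directions; without quantitative information the net direction cannot be determined.

cannot be determined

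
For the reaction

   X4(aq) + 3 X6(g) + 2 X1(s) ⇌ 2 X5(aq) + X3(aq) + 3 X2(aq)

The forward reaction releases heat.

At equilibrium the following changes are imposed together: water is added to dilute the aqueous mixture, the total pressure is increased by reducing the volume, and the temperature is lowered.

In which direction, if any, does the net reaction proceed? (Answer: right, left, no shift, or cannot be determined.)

right

Dilution lowers every aqueous concentration by the same factor. Δn_aq = 6 − 1 = +5, so the system shifts toward the side with more dissolved moles — to the right.
Gas moles: reactants 3, products 0 (Δn_gas = -3). Compression shifts the system toward the side with fewer moles of gas — to the right.
The forward reaction is exothermic. Lowering T favours the exothermic direction — shift to the right.
All effects act in the same direction — net shift to the right.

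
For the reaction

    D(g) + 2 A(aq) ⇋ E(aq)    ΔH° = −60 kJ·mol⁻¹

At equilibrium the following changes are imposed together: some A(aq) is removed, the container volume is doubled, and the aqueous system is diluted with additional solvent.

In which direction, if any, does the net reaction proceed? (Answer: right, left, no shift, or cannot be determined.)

left

Removing A (aq), a reactant, drives the reaction to the left.
Gas moles: reactants 1, products 0 (Δn_gas = -1). Expansion shifts the system toward the side with more moles of gas — to the left.
Dilution lowers every aqueous concentration by the same factor. Δn_aq = 1 − 2 = -1, so the system shifts toward the side with more dissolved moles — to the left.
All effects act in the same direction — net shift to the left.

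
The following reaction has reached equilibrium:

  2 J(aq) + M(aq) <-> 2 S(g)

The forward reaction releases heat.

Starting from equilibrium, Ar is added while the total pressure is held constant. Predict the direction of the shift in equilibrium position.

Adding inert gas at constant total pressure expands the volume and lowers every reacting partial pressure. With Δn_gas = 2 − 0 = +2, Q moves away from K toward the side with fewer gas moles, so the system shifts toward the side with more gas moles — to the right.

right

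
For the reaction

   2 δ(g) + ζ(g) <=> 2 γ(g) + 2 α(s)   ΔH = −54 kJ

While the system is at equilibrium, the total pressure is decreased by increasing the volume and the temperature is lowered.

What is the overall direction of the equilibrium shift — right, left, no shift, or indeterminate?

Gas moles: reactants 3, products 2 (Δn_gas = -1). Expansion shifts the system toward the side with more moles of gas — to the left.
The forward reaction is exothermic. Lowering T favours the exothermic direction — shift to the right.
The individual effects push in opposite directions; without quantitative information the net direction cannot be determined.

cannot be determined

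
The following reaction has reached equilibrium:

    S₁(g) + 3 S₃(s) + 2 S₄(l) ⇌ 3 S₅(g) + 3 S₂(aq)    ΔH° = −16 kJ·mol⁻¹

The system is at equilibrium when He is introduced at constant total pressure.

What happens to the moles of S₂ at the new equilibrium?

increases

Adding inert gas at constant total pressure expands the volume and lowers every reacting partial pressure. With Δn_gas = 3 − 1 = +2, Q moves away from K toward the side with fewer gas moles, so the system shifts toward the side with more gas moles — to the right.
The net shift is to the right. S₂ is a product, so its amount increases.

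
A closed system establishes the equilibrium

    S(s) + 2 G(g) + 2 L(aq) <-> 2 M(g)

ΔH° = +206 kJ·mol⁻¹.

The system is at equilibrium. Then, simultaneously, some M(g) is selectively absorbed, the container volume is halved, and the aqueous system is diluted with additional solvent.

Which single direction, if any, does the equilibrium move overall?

cannot be determined

Removing M (g), a product, drives the reaction to the right.
Gas moles: reactants 2, products 2. Δn_gas = 0, so a volume change leaves Q equal to K — no shift from this change.
Dilution lowers every aqueous concentration by the same factor. Δn_aq = 0 − 2 = -2, so the system shifts toward the side with more dissolved moles — to the left.
The individual effects push in opposite directions; without quantitative information the net direction cannot be determined.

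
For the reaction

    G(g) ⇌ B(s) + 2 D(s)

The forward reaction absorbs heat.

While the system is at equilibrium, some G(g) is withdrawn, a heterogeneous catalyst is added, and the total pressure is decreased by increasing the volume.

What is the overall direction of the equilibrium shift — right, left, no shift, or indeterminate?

Removing G (g), a reactant, drives the reaction to the left.
A catalyst speeds both forward and reverse rates equally; it changes neither Q nor K — no shift from this change.
Gas moles: reactants 1, products 0 (Δn_gas = -1). Expansion shifts the system toward the side with more moles of gas — to the left.
Only the nonzero effect(s) matter; the net shift is to the left.

left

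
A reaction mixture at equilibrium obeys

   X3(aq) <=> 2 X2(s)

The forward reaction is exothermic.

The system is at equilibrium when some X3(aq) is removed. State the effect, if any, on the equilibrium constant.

unchanged

The equilibrium constant depends only on temperature. This perturbation may move the position of equilibrium, but since T is unchanged, K itself is unchanged.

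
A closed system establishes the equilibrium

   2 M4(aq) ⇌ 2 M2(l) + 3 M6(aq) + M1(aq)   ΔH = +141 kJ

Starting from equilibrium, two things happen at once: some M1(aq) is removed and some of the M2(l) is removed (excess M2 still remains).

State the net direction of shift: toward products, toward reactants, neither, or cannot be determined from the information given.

right

Removing M1 (aq), a product, drives the reaction to the right.
M2 is a pure liquid; its activity is 1 regardless of amount, so Q is unaffected — no shift from this change.
Only the nonzero effect(s) matter; the net shift is to the right.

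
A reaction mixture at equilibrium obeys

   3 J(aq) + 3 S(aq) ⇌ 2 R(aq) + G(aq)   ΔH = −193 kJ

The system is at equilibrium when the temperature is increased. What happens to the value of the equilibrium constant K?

K depends on temperature via the van 't Hoff relation. The forward reaction is exothermic, so raising T decreases K.

decreases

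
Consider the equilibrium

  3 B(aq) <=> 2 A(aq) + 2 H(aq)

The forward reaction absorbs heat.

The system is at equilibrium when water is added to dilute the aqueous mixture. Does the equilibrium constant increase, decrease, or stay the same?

The equilibrium constant depends only on temperature. This perturbation may move the position of equilibrium, but since T is unchanged, K itself is unchanged.

unchanged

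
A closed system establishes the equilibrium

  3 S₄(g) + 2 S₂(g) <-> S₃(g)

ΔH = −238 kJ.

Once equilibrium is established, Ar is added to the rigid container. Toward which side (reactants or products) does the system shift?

At constant volume, adding an inert gas leaves every reacting species' partial pressure unchanged, so Q is unchanged — no shift from this change.

no shift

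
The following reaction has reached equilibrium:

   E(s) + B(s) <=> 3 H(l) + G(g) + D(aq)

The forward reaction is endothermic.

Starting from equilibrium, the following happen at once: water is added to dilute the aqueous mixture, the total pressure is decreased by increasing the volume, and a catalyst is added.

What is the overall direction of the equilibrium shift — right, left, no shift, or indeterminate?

right

Dilution lowers every aqueous concentration by the same factor. Δn_aq = 1 − 0 = +1, so the system shifts toward the side with more dissolved moles — to the right.
Gas moles: reactants 0, products 1 (Δn_gas = +1). Expansion shifts the system toward the side with more moles of gas — to the right.
A catalyst speeds both forward and reverse rates equally; it changes neither Q nor K — no shift from this change.
Only the nonzero effect(s) matter; the net shift is to the right.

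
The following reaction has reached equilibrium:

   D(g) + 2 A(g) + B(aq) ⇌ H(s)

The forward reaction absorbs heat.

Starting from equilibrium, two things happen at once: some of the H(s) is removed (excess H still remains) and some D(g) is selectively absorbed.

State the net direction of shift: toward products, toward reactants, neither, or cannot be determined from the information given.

H is a pure solid; its activity is 1 regardless of amount, so Q is unaffected — no shift from this change.
Removing D (g), a reactant, drives the reaction to the left.
Only the nonzero effect(s) matter; the net shift is to the left.

left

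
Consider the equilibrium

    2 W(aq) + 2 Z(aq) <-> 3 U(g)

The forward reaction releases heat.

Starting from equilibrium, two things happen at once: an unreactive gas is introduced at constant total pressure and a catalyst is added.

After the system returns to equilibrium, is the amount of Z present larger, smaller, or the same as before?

Adding inert gas at constant total pressure expands the volume and lowers every reacting partial pressure. With Δn_gas = 3 − 0 = +3, Q moves away from K toward the side with fewer gas moles, so the system shifts toward the side with more gas moles — to the right.
A catalyst speeds both forward and reverse rates equally; it changes neither Q nor K — no shift from this change.
The net shift is to the right. Z is a reactant, so its amount decreases.

decreases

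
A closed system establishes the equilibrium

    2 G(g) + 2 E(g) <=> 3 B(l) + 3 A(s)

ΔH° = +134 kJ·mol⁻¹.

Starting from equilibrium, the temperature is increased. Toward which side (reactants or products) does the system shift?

right

The forward reaction is endothermic. Raising T favours the endothermic direction — shift to the right.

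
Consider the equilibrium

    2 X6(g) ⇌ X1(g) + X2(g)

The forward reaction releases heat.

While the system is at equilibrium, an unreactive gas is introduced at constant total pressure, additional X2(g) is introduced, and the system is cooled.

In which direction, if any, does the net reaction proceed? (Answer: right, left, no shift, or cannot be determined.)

Adding inert gas at constant total pressure expands the volume, scaling every reacting partial pressure by the same factor. Δn_gas = 2 − 2 = 0, so Q is unchanged — no shift.
Adding X2 (g), a product, drives the reaction to the left.
The forward reaction is exothermic. Lowering T favours the exothermic direction — shift to the right.
The individual effects push in opposite directions; without quantitative information the net direction cannot be determined.

cannot be determined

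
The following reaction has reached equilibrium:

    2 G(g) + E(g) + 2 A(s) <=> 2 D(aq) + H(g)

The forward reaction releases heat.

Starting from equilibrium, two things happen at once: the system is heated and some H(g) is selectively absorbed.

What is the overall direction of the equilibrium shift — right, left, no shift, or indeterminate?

The forward reaction is exothermic. Raising T favours the endothermic direction — shift to the left.
Removing H (g), a product, drives the reaction to the right.
The individual effects push in opposite directions; without quantitative information the net direction cannot be determined.

cannot be determined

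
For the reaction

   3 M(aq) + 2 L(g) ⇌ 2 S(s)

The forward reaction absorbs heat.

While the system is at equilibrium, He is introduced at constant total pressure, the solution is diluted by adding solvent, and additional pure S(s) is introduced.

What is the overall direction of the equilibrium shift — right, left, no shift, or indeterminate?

left

Adding inert gas at constant total pressure expands the volume and lowers every reacting partial pressure. With Δn_gas = 0 − 2 = -2, Q moves away from K toward the side with fewer gas moles, so the system shifts toward the side with more gas moles — to the left.
Dilution lowers every aqueous concentration by the same factor. Δn_aq = 0 − 3 = -3, so the system shifts toward the side with more dissolved moles — to the left.
S is a pure solid; its activity is 1 regardless of amount, so Q is unaffected — no shift from this change.
Only the nonzero effect(s) matter; the net shift is to the left.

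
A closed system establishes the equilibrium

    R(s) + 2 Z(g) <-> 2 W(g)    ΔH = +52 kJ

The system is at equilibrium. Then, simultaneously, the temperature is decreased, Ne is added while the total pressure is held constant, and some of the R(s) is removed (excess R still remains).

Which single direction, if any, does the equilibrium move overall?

left

The forward reaction is endothermic. Lowering T favours the exothermic direction — shift to the left.
Adding inert gas at constant total pressure expands the volume, scaling every reacting partial pressure by the same factor. Δn_gas = 2 − 2 = 0, so Q is unchanged — no shift.
R is a pure solid; its activity is 1 regardless of amount, so Q is unaffected — no shift from this change.
Only the nonzero effect(s) matter; the net shift is to the left.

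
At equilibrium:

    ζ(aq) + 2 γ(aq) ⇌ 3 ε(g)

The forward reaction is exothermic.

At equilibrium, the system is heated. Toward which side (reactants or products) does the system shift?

The forward reaction is exothermic. Raising T favours the endothermic direction — shift to the left.

left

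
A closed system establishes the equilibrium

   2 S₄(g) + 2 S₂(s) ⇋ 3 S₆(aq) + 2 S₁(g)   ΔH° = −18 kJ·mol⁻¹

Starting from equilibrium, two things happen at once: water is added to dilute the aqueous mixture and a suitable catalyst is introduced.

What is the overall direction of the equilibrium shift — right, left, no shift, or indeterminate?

Dilution lowers every aqueous concentration by the same factor. Δn_aq = 3 − 0 = +3, so the system shifts toward the side with more dissolved moles — to the right.
A catalyst speeds both forward and reverse rates equally; it changes neither Q nor K — no shift from this change.
Only the nonzero effect(s) matter; the net shift is to the right.

right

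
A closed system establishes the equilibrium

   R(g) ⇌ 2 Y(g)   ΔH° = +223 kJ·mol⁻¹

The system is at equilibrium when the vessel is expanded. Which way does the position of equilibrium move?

right

Gas moles: reactants 1, products 2 (Δn_gas = +1). Expansion shifts the system toward the side with more moles of gas — to the right.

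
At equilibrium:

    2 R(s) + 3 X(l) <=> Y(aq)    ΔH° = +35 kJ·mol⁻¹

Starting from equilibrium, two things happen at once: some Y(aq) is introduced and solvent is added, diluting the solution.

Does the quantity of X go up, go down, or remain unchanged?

cannot be determined

Adding Y (aq), a product, drives the reaction to the left.
Dilution lowers every aqueous concentration by the same factor. Δn_aq = 1 − 0 = +1, so the system shifts toward the side with more dissolved moles — to the right.
The two effects oppose each other, so the net shift — and hence the change in X — cannot be determined from the given information.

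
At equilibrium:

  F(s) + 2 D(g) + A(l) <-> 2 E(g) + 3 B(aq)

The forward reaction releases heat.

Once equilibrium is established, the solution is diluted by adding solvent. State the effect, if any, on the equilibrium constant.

The equilibrium constant depends only on temperature. This perturbation may move the position of equilibrium, but since T is unchanged, K itself is unchanged.

unchanged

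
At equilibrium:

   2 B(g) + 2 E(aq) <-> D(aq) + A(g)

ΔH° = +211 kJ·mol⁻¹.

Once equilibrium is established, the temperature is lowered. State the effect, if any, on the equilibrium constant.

K depends on temperature via the van 't Hoff relation. The forward reaction is endothermic, so lowering T decreases K.

decreases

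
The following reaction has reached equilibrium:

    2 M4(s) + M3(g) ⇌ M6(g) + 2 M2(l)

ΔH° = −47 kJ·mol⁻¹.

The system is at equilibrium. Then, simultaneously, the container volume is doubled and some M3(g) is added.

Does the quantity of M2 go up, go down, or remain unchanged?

Gas moles: reactants 1, products 1. Δn_gas = 0, so a volume change leaves Q equal to K — no shift from this change.
Adding M3 (g), a reactant, drives the reaction to the right.
The net shift is to the right. M2 is a product, so its amount increases.

increases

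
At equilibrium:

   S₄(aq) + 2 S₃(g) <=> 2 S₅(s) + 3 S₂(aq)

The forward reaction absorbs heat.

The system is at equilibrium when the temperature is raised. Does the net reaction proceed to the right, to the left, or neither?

The forward reaction is endothermic. Raising T favours the endothermic direction — shift to the right.

right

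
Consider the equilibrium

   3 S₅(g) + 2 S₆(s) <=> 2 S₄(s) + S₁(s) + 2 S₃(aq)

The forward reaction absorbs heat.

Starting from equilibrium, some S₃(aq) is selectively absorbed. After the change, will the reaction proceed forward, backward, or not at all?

right

Removing S₃ (aq), a product, drives the reaction to the right.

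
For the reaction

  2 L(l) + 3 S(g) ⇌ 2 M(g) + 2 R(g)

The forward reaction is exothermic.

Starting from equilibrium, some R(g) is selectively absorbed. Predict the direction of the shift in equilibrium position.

right

Removing R (g), a product, drives the reaction to the right.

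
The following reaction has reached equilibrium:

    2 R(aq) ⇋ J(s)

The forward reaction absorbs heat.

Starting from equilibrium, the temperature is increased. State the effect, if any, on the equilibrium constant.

K depends on temperature via the van 't Hoff relation. The forward reaction is endothermic, so raising T increases K.

increases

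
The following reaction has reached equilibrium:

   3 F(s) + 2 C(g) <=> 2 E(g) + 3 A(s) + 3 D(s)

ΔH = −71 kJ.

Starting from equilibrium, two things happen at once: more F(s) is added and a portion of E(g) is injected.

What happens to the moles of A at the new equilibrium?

decreases

F is a pure solid; its activity is 1 regardless of amount, so Q is unaffected — no shift from this change.
Adding E (g), a product, drives the reaction to the left.
The net shift is to the left. A is a product, so its amount decreases.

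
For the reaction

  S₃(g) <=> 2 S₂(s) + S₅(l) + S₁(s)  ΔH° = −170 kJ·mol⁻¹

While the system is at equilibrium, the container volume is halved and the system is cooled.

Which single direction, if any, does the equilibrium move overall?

Gas moles: reactants 1, products 0 (Δn_gas = -1). Compression shifts the system toward the side with fewer moles of gas — to the right.
The forward reaction is exothermic. Lowering T favours the exothermic direction — shift to the right.
All effects act in the same direction — net shift to the right.

right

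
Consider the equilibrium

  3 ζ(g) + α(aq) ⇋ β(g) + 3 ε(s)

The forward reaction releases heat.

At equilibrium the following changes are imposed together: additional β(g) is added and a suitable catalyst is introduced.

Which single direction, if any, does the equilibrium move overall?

Adding β (g), a product, drives the reaction to the left.
A catalyst speeds both forward and reverse rates equally; it changes neither Q nor K — no shift from this change.
Only the nonzero effect(s) matter; the net shift is to the left.

left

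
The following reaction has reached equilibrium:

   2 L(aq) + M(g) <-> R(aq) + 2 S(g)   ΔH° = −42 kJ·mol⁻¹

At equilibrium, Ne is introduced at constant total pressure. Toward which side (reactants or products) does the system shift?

right

Adding inert gas at constant total pressure expands the volume and lowers every reacting partial pressure. With Δn_gas = 2 − 1 = +1, Q moves away from K toward the side with fewer gas moles, so the system shifts toward the side with more gas moles — to the right.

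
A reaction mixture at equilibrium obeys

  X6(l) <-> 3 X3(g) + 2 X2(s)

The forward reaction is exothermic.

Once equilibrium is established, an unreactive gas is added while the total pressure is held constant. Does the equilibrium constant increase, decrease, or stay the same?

unchanged

The equilibrium constant depends only on temperature. This perturbation may move the position of equilibrium, but since T is unchanged, K itself is unchanged.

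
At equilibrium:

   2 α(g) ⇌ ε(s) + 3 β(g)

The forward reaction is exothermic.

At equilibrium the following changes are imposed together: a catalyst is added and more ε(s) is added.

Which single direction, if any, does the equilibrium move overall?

no shift

A catalyst speeds both forward and reverse rates equally; it changes neither Q nor K — no shift from this change.
ε is a pure solid; its activity is 1 regardless of amount, so Q is unaffected — no shift from this change.
None of the changes alters Q relative to K, so there is no net shift.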